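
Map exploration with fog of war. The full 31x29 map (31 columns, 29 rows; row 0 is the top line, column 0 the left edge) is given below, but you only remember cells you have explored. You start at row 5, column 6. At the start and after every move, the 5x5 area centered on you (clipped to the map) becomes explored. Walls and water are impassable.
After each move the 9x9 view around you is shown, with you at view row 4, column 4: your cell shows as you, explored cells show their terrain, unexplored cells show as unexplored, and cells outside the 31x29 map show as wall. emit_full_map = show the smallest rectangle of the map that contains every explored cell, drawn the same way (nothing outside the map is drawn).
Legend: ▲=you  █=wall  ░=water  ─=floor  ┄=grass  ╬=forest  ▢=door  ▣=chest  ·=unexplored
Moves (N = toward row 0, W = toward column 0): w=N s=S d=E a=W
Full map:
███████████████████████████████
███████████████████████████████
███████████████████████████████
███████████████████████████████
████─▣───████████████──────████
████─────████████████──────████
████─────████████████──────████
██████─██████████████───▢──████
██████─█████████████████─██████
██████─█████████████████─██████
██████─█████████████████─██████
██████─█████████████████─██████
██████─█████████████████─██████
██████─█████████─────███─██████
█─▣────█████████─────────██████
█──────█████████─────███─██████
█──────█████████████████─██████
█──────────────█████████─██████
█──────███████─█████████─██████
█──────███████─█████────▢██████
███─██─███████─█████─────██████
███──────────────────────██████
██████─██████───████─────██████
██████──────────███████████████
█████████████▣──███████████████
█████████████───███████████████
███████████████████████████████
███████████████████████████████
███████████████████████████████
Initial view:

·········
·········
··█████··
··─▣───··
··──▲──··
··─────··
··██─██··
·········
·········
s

·········
··█████··
··─▣───··
··─────··
··──▲──··
··██─██··
··██─██··
·········
·········

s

··█████··
··─▣───··
··─────··
··─────··
··██▲██··
··██─██··
··██─██··
·········
·········

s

··─▣───··
··─────··
··─────··
··██─██··
··██▲██··
··██─██··
··██─██··
·········
·········

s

··─────··
··─────··
··██─██··
··██─██··
··██▲██··
··██─██··
··██─██··
·········
·········

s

··─────··
··██─██··
··██─██··
··██─██··
··██▲██··
··██─██··
··██─██··
·········
·········

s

··██─██··
··██─██··
··██─██··
··██─██··
··██▲██··
··██─██··
··██─██··
·········
·········

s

··██─██··
··██─██··
··██─██··
··██─██··
··██▲██··
··██─██··
··───██··
·········
·········

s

··██─██··
··██─██··
··██─██··
··██─██··
··██▲██··
··───██··
··───██··
·········
·········

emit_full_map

█████
─▣───
─────
─────
██─██
██─██
██─██
██─██
██─██
██─██
██▲██
───██
───██

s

··██─██··
··██─██··
··██─██··
··██─██··
··──▲██··
··───██··
··───██··
·········
·········

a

···██─██·
···██─██·
··███─██·
··███─██·
··──▲─██·
··────██·
··────██·
·········
·········

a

····██─██
····██─██
··████─██
··████─██
··▣─▲──██
··─────██
··─────██
·········
·········

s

····██─██
··████─██
··████─██
··▣────██
··──▲──██
··─────██
··─────··
·········
·········

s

··████─██
··████─██
··▣────██
··─────██
··──▲──██
··─────··
··─────··
·········
·········

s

··████─██
··▣────██
··─────██
··─────██
··──▲──··
··─────··
··─────··
·········
·········

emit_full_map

··█████
··─▣───
··─────
··─────
··██─██
··██─██
··██─██
··██─██
··██─██
████─██
████─██
▣────██
─────██
─────██
──▲──··
─────··
─────··

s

··▣────██
··─────██
··─────██
··─────··
··──▲──··
··─────··
··█─██─··
·········
·········

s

··─────██
··─────██
··─────··
··─────··
··──▲──··
··█─██─··
··█────··
·········
·········

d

·─────██·
·─────██·
·──────··
·─────█··
·───▲─█··
·█─██─█··
·█─────··
·········
·········

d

─────██··
─────██··
───────··
─────██··
────▲██··
█─██─██··
█──────··
·········
·········

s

─────██··
───────··
─────██··
─────██··
█─██▲██··
█──────··
··██─██··
·········
·········

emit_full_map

··█████
··─▣───
··─────
··─────
··██─██
··██─██
··██─██
··██─██
··██─██
████─██
████─██
▣────██
─────██
─────██
───────
─────██
─────██
█─██▲██
█──────
··██─██


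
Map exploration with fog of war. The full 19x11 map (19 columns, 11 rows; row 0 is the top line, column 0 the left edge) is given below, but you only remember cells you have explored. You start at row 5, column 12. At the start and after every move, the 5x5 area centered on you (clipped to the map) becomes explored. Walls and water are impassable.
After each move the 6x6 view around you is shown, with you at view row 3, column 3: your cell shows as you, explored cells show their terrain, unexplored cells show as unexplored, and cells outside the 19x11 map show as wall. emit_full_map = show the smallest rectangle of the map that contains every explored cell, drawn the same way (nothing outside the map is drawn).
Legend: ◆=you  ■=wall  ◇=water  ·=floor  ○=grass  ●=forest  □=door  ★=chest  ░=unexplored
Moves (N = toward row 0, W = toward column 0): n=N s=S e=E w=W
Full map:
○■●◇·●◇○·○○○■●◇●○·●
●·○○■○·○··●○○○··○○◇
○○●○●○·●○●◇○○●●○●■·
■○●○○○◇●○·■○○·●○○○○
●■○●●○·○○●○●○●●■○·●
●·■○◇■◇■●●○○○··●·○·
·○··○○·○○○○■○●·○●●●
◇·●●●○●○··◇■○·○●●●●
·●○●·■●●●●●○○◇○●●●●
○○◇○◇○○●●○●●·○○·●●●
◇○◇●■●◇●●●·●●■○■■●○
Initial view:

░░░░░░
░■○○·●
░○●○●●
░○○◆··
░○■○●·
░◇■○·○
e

░░░░░░
■○○·●○
○●○●●■
○○○◆·●
○■○●·○
◇■○·○●

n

░░░░░░
░○○●●○
■○○·●○
○●○◆●■
○○○··●
○■○●·○

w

░░░░░░
░◇○○●●
░■○○·●
░○●◆●●
░○○○··
░○■○●·

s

░◇○○●●
░■○○·●
░○●○●●
░○○◆··
░○■○●·
░◇■○·○

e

◇○○●●○
■○○·●○
○●○●●■
○○○◆·●
○■○●·○
◇■○·○●

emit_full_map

◇○○●●○
■○○·●○
○●○●●■
○○○◆·●
○■○●·○
◇■○·○●

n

░░░░░░
◇○○●●○
■○○·●○
○●○◆●■
○○○··●
○■○●·○


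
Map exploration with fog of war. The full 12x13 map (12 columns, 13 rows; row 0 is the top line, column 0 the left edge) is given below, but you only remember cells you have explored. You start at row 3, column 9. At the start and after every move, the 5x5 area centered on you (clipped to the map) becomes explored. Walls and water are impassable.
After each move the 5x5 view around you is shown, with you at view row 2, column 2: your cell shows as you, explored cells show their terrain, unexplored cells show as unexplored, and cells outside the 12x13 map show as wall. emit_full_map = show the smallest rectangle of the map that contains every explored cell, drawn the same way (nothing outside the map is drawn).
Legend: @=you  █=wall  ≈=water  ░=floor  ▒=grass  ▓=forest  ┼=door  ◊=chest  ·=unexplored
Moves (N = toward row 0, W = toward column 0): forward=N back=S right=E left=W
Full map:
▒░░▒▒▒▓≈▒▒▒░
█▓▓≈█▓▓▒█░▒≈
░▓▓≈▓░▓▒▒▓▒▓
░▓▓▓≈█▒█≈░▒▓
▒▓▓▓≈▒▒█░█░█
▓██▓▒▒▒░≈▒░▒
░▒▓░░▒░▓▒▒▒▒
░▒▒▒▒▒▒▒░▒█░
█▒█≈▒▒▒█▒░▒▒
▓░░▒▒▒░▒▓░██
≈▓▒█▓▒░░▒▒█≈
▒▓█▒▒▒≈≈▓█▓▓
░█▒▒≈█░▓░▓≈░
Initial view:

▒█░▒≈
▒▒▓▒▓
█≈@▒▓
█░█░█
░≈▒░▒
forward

≈▒▒▒░
▒█░▒≈
▒▒@▒▓
█≈░▒▓
█░█░█

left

▓≈▒▒▒
▓▒█░▒
▓▒@▓▒
▒█≈░▒
▒█░█░

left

▒▓≈▒▒
▓▓▒█░
░▓@▒▓
█▒█≈░
▒▒█░█

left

▒▒▓≈▒
█▓▓▒█
▓░@▒▒
≈█▒█≈
≈▒▒█░

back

█▓▓▒█
▓░▓▒▒
≈█@█≈
≈▒▒█░
▒▒▒░≈

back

▓░▓▒▒
≈█▒█≈
≈▒@█░
▒▒▒░≈
░▒░▓▒

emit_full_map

▒▒▓≈▒▒▒░
█▓▓▒█░▒≈
▓░▓▒▒▓▒▓
≈█▒█≈░▒▓
≈▒@█░█░█
▒▒▒░≈▒░▒
░▒░▓▒···

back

≈█▒█≈
≈▒▒█░
▒▒@░≈
░▒░▓▒
▒▒▒▒░

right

█▒█≈░
▒▒█░█
▒▒@≈▒
▒░▓▒▒
▒▒▒░▒

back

▒▒█░█
▒▒░≈▒
▒░@▒▒
▒▒▒░▒
▒▒█▒░

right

▒█░█░
▒░≈▒░
░▓@▒▒
▒▒░▒█
▒█▒░▒

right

█░█░█
░≈▒░▒
▓▒@▒▒
▒░▒█░
█▒░▒▒

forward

█≈░▒▓
█░█░█
░≈@░▒
▓▒▒▒▒
▒░▒█░

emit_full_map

▒▒▓≈▒▒▒░
█▓▓▒█░▒≈
▓░▓▒▒▓▒▓
≈█▒█≈░▒▓
≈▒▒█░█░█
▒▒▒░≈@░▒
░▒░▓▒▒▒▒
▒▒▒▒░▒█░
·▒▒█▒░▒▒


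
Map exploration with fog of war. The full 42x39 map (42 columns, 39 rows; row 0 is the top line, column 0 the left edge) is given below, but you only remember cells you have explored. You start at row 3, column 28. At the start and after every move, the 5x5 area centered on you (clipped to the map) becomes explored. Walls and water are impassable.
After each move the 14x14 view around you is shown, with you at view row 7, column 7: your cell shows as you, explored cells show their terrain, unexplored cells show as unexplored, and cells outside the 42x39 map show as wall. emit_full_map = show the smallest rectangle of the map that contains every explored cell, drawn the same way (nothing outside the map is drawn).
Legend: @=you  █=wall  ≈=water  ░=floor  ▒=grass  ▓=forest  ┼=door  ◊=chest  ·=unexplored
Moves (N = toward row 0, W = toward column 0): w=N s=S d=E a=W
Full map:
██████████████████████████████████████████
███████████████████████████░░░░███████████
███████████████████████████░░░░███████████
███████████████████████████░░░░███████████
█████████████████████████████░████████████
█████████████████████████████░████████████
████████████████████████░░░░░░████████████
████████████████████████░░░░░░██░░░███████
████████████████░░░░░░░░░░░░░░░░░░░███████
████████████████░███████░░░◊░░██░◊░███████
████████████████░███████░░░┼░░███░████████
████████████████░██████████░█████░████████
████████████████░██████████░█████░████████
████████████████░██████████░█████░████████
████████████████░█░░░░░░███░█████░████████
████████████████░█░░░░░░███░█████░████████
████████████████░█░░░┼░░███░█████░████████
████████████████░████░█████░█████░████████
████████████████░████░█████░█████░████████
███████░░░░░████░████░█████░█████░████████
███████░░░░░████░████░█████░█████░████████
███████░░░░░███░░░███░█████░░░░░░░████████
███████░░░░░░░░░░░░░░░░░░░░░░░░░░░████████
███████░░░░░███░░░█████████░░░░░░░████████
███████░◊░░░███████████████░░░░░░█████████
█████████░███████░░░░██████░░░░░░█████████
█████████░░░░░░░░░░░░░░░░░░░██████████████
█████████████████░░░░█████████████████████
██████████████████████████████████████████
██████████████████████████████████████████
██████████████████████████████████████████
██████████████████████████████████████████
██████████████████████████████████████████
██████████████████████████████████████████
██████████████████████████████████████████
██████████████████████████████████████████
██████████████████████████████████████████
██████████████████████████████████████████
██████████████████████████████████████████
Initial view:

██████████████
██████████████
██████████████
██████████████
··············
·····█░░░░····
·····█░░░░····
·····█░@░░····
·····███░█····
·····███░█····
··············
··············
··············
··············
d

██████████████
██████████████
██████████████
██████████████
··············
····█░░░░█····
····█░░░░█····
····█░░@░█····
····███░██····
····███░██····
··············
··············
··············
··············

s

██████████████
██████████████
██████████████
··············
····█░░░░█····
····█░░░░█····
····█░░░░█····
····███@██····
····███░██····
·····░░░██····
··············
··············
··············
··············

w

██████████████
██████████████
██████████████
██████████████
··············
····█░░░░█····
····█░░░░█····
····█░░@░█····
····███░██····
····███░██····
·····░░░██····
··············
··············
··············

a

██████████████
██████████████
██████████████
██████████████
··············
·····█░░░░█···
·····█░░░░█···
·····█░@░░█···
·····███░██···
·····███░██···
······░░░██···
··············
··············
··············

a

██████████████
██████████████
██████████████
██████████████
··············
·····██░░░░█··
·····██░░░░█··
·····██@░░░█··
·····████░██··
·····████░██··
·······░░░██··
··············
··············
··············

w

██████████████
██████████████
██████████████
██████████████
██████████████
·····█████····
·····██░░░░█··
·····██@░░░█··
·····██░░░░█··
·····████░██··
·····████░██··
·······░░░██··
··············
··············

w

██████████████
██████████████
██████████████
██████████████
██████████████
██████████████
·····█████····
·····██@░░░█··
·····██░░░░█··
·····██░░░░█··
·····████░██··
·····████░██··
·······░░░██··
··············

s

██████████████
██████████████
██████████████
██████████████
██████████████
·····█████····
·····██░░░░█··
·····██@░░░█··
·····██░░░░█··
·····████░██··
·····████░██··
·······░░░██··
··············
··············

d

██████████████
██████████████
██████████████
██████████████
██████████████
····██████····
····██░░░░█···
····██░@░░█···
····██░░░░█···
····████░██···
····████░██···
······░░░██···
··············
··············

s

██████████████
██████████████
██████████████
██████████████
····██████····
····██░░░░█···
····██░░░░█···
····██░@░░█···
····████░██···
····████░██···
······░░░██···
··············
··············
··············

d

██████████████
██████████████
██████████████
██████████████
···██████·····
···██░░░░█····
···██░░░░█····
···██░░@░█····
···████░██····
···████░██····
·····░░░██····
··············
··············
··············

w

██████████████
██████████████
██████████████
██████████████
██████████████
···███████····
···██░░░░█····
···██░░@░█····
···██░░░░█····
···████░██····
···████░██····
·····░░░██····
··············
··············

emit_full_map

███████
██░░░░█
██░░@░█
██░░░░█
████░██
████░██
··░░░██

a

██████████████
██████████████
██████████████
██████████████
██████████████
····███████···
····██░░░░█···
····██░@░░█···
····██░░░░█···
····████░██···
····████░██···
······░░░██···
··············
··············

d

██████████████
██████████████
██████████████
██████████████
██████████████
···███████····
···██░░░░█····
···██░░@░█····
···██░░░░█····
···████░██····
···████░██····
·····░░░██····
··············
··············

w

██████████████
██████████████
██████████████
██████████████
██████████████
██████████████
···███████····
···██░░@░█····
···██░░░░█····
···██░░░░█····
···████░██····
···████░██····
·····░░░██····
··············


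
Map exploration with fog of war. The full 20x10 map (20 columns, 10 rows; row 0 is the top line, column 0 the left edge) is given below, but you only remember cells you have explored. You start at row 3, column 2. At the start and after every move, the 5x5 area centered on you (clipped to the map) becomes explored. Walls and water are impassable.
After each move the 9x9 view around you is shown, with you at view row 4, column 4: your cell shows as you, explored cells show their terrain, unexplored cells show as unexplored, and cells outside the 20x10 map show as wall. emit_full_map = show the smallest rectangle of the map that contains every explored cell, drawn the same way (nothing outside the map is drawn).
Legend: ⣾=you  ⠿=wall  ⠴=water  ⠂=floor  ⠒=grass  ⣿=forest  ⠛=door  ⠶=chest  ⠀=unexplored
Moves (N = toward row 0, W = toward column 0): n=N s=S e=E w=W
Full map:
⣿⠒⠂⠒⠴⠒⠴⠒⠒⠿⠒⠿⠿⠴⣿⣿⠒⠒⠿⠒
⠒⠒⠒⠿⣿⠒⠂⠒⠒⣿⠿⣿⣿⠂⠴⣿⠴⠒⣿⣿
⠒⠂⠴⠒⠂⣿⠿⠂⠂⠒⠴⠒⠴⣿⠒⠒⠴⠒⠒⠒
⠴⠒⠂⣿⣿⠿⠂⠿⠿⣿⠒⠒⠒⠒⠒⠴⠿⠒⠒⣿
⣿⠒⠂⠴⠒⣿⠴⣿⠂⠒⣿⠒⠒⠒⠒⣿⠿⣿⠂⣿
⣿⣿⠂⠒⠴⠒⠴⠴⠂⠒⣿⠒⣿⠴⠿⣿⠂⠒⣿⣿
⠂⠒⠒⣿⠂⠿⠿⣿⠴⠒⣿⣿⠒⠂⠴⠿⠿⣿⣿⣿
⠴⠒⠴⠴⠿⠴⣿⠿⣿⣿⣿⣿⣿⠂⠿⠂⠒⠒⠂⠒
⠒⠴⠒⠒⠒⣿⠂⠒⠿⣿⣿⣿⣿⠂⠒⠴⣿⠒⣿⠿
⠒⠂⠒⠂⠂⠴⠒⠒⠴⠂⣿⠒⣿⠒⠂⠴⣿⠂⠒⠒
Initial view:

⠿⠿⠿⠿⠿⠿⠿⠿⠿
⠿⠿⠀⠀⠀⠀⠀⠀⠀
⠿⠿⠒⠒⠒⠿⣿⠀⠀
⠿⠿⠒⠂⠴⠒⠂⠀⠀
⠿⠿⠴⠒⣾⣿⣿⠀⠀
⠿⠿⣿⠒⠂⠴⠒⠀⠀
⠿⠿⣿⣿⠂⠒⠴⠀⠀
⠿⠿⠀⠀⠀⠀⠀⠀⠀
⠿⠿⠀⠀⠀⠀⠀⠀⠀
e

⠿⠿⠿⠿⠿⠿⠿⠿⠿
⠿⠀⠀⠀⠀⠀⠀⠀⠀
⠿⠒⠒⠒⠿⣿⠒⠀⠀
⠿⠒⠂⠴⠒⠂⣿⠀⠀
⠿⠴⠒⠂⣾⣿⠿⠀⠀
⠿⣿⠒⠂⠴⠒⣿⠀⠀
⠿⣿⣿⠂⠒⠴⠒⠀⠀
⠿⠀⠀⠀⠀⠀⠀⠀⠀
⠿⠀⠀⠀⠀⠀⠀⠀⠀

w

⠿⠿⠿⠿⠿⠿⠿⠿⠿
⠿⠿⠀⠀⠀⠀⠀⠀⠀
⠿⠿⠒⠒⠒⠿⣿⠒⠀
⠿⠿⠒⠂⠴⠒⠂⣿⠀
⠿⠿⠴⠒⣾⣿⣿⠿⠀
⠿⠿⣿⠒⠂⠴⠒⣿⠀
⠿⠿⣿⣿⠂⠒⠴⠒⠀
⠿⠿⠀⠀⠀⠀⠀⠀⠀
⠿⠿⠀⠀⠀⠀⠀⠀⠀

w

⠿⠿⠿⠿⠿⠿⠿⠿⠿
⠿⠿⠿⠀⠀⠀⠀⠀⠀
⠿⠿⠿⠒⠒⠒⠿⣿⠒
⠿⠿⠿⠒⠂⠴⠒⠂⣿
⠿⠿⠿⠴⣾⠂⣿⣿⠿
⠿⠿⠿⣿⠒⠂⠴⠒⣿
⠿⠿⠿⣿⣿⠂⠒⠴⠒
⠿⠿⠿⠀⠀⠀⠀⠀⠀
⠿⠿⠿⠀⠀⠀⠀⠀⠀

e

⠿⠿⠿⠿⠿⠿⠿⠿⠿
⠿⠿⠀⠀⠀⠀⠀⠀⠀
⠿⠿⠒⠒⠒⠿⣿⠒⠀
⠿⠿⠒⠂⠴⠒⠂⣿⠀
⠿⠿⠴⠒⣾⣿⣿⠿⠀
⠿⠿⣿⠒⠂⠴⠒⣿⠀
⠿⠿⣿⣿⠂⠒⠴⠒⠀
⠿⠿⠀⠀⠀⠀⠀⠀⠀
⠿⠿⠀⠀⠀⠀⠀⠀⠀

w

⠿⠿⠿⠿⠿⠿⠿⠿⠿
⠿⠿⠿⠀⠀⠀⠀⠀⠀
⠿⠿⠿⠒⠒⠒⠿⣿⠒
⠿⠿⠿⠒⠂⠴⠒⠂⣿
⠿⠿⠿⠴⣾⠂⣿⣿⠿
⠿⠿⠿⣿⠒⠂⠴⠒⣿
⠿⠿⠿⣿⣿⠂⠒⠴⠒
⠿⠿⠿⠀⠀⠀⠀⠀⠀
⠿⠿⠿⠀⠀⠀⠀⠀⠀

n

⠿⠿⠿⠿⠿⠿⠿⠿⠿
⠿⠿⠿⠿⠿⠿⠿⠿⠿
⠿⠿⠿⣿⠒⠂⠒⠀⠀
⠿⠿⠿⠒⠒⠒⠿⣿⠒
⠿⠿⠿⠒⣾⠴⠒⠂⣿
⠿⠿⠿⠴⠒⠂⣿⣿⠿
⠿⠿⠿⣿⠒⠂⠴⠒⣿
⠿⠿⠿⣿⣿⠂⠒⠴⠒
⠿⠿⠿⠀⠀⠀⠀⠀⠀

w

⠿⠿⠿⠿⠿⠿⠿⠿⠿
⠿⠿⠿⠿⠿⠿⠿⠿⠿
⠿⠿⠿⠿⣿⠒⠂⠒⠀
⠿⠿⠿⠿⠒⠒⠒⠿⣿
⠿⠿⠿⠿⣾⠂⠴⠒⠂
⠿⠿⠿⠿⠴⠒⠂⣿⣿
⠿⠿⠿⠿⣿⠒⠂⠴⠒
⠿⠿⠿⠿⣿⣿⠂⠒⠴
⠿⠿⠿⠿⠀⠀⠀⠀⠀

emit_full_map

⣿⠒⠂⠒⠀⠀
⠒⠒⠒⠿⣿⠒
⣾⠂⠴⠒⠂⣿
⠴⠒⠂⣿⣿⠿
⣿⠒⠂⠴⠒⣿
⣿⣿⠂⠒⠴⠒

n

⠿⠿⠿⠿⠿⠿⠿⠿⠿
⠿⠿⠿⠿⠿⠿⠿⠿⠿
⠿⠿⠿⠿⠿⠿⠿⠿⠿
⠿⠿⠿⠿⣿⠒⠂⠒⠀
⠿⠿⠿⠿⣾⠒⠒⠿⣿
⠿⠿⠿⠿⠒⠂⠴⠒⠂
⠿⠿⠿⠿⠴⠒⠂⣿⣿
⠿⠿⠿⠿⣿⠒⠂⠴⠒
⠿⠿⠿⠿⣿⣿⠂⠒⠴

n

⠿⠿⠿⠿⠿⠿⠿⠿⠿
⠿⠿⠿⠿⠿⠿⠿⠿⠿
⠿⠿⠿⠿⠿⠿⠿⠿⠿
⠿⠿⠿⠿⠿⠿⠿⠿⠿
⠿⠿⠿⠿⣾⠒⠂⠒⠀
⠿⠿⠿⠿⠒⠒⠒⠿⣿
⠿⠿⠿⠿⠒⠂⠴⠒⠂
⠿⠿⠿⠿⠴⠒⠂⣿⣿
⠿⠿⠿⠿⣿⠒⠂⠴⠒

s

⠿⠿⠿⠿⠿⠿⠿⠿⠿
⠿⠿⠿⠿⠿⠿⠿⠿⠿
⠿⠿⠿⠿⠿⠿⠿⠿⠿
⠿⠿⠿⠿⣿⠒⠂⠒⠀
⠿⠿⠿⠿⣾⠒⠒⠿⣿
⠿⠿⠿⠿⠒⠂⠴⠒⠂
⠿⠿⠿⠿⠴⠒⠂⣿⣿
⠿⠿⠿⠿⣿⠒⠂⠴⠒
⠿⠿⠿⠿⣿⣿⠂⠒⠴

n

⠿⠿⠿⠿⠿⠿⠿⠿⠿
⠿⠿⠿⠿⠿⠿⠿⠿⠿
⠿⠿⠿⠿⠿⠿⠿⠿⠿
⠿⠿⠿⠿⠿⠿⠿⠿⠿
⠿⠿⠿⠿⣾⠒⠂⠒⠀
⠿⠿⠿⠿⠒⠒⠒⠿⣿
⠿⠿⠿⠿⠒⠂⠴⠒⠂
⠿⠿⠿⠿⠴⠒⠂⣿⣿
⠿⠿⠿⠿⣿⠒⠂⠴⠒


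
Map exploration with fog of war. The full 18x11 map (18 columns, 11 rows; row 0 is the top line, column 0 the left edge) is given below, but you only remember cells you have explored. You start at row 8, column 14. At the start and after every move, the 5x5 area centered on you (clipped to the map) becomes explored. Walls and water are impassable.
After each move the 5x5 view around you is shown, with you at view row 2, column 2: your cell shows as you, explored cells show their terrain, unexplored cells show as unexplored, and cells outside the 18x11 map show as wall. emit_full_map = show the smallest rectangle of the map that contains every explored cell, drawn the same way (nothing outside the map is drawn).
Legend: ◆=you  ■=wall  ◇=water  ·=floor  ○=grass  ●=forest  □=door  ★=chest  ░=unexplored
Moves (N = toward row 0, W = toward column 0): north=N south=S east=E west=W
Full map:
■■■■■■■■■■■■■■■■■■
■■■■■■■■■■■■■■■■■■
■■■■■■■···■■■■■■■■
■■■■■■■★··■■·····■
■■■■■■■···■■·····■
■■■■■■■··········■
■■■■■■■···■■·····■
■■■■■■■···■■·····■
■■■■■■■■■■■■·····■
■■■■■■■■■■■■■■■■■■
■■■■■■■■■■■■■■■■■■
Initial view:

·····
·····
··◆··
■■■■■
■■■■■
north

·····
·····
··◆··
·····
■■■■■

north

·····
·····
··◆··
·····
·····

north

·····
·····
··◆··
·····
·····

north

■■■■■
·····
··◆··
·····
·····

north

■■■■■
■■■■■
··◆··
·····
·····

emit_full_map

■■■■■
■■■■■
··◆··
·····
·····
·····
·····
·····
■■■■■
■■■■■

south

■■■■■
·····
··◆··
·····
·····

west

■■■■■
■····
■·◆··
·····
■····

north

■■■■■
■■■■■
■·◆··
■····
·····

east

■■■■■
■■■■■
··◆··
·····
·····

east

■■■■■
■■■■■
··◆·■
····■
····■

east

■■■■■
■■■■■
··◆■■
···■■
···■■

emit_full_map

■■■■■■■
■■■■■■■
■····◆■
■·····■
······■
■·····░
░·····░
░·····░
░■■■■■░
░■■■■■░

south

■■■■■
···■■
··◆■■
···■■
···■■

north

■■■■■
■■■■■
··◆■■
···■■
···■■

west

■■■■■
■■■■■
··◆·■
····■
····■


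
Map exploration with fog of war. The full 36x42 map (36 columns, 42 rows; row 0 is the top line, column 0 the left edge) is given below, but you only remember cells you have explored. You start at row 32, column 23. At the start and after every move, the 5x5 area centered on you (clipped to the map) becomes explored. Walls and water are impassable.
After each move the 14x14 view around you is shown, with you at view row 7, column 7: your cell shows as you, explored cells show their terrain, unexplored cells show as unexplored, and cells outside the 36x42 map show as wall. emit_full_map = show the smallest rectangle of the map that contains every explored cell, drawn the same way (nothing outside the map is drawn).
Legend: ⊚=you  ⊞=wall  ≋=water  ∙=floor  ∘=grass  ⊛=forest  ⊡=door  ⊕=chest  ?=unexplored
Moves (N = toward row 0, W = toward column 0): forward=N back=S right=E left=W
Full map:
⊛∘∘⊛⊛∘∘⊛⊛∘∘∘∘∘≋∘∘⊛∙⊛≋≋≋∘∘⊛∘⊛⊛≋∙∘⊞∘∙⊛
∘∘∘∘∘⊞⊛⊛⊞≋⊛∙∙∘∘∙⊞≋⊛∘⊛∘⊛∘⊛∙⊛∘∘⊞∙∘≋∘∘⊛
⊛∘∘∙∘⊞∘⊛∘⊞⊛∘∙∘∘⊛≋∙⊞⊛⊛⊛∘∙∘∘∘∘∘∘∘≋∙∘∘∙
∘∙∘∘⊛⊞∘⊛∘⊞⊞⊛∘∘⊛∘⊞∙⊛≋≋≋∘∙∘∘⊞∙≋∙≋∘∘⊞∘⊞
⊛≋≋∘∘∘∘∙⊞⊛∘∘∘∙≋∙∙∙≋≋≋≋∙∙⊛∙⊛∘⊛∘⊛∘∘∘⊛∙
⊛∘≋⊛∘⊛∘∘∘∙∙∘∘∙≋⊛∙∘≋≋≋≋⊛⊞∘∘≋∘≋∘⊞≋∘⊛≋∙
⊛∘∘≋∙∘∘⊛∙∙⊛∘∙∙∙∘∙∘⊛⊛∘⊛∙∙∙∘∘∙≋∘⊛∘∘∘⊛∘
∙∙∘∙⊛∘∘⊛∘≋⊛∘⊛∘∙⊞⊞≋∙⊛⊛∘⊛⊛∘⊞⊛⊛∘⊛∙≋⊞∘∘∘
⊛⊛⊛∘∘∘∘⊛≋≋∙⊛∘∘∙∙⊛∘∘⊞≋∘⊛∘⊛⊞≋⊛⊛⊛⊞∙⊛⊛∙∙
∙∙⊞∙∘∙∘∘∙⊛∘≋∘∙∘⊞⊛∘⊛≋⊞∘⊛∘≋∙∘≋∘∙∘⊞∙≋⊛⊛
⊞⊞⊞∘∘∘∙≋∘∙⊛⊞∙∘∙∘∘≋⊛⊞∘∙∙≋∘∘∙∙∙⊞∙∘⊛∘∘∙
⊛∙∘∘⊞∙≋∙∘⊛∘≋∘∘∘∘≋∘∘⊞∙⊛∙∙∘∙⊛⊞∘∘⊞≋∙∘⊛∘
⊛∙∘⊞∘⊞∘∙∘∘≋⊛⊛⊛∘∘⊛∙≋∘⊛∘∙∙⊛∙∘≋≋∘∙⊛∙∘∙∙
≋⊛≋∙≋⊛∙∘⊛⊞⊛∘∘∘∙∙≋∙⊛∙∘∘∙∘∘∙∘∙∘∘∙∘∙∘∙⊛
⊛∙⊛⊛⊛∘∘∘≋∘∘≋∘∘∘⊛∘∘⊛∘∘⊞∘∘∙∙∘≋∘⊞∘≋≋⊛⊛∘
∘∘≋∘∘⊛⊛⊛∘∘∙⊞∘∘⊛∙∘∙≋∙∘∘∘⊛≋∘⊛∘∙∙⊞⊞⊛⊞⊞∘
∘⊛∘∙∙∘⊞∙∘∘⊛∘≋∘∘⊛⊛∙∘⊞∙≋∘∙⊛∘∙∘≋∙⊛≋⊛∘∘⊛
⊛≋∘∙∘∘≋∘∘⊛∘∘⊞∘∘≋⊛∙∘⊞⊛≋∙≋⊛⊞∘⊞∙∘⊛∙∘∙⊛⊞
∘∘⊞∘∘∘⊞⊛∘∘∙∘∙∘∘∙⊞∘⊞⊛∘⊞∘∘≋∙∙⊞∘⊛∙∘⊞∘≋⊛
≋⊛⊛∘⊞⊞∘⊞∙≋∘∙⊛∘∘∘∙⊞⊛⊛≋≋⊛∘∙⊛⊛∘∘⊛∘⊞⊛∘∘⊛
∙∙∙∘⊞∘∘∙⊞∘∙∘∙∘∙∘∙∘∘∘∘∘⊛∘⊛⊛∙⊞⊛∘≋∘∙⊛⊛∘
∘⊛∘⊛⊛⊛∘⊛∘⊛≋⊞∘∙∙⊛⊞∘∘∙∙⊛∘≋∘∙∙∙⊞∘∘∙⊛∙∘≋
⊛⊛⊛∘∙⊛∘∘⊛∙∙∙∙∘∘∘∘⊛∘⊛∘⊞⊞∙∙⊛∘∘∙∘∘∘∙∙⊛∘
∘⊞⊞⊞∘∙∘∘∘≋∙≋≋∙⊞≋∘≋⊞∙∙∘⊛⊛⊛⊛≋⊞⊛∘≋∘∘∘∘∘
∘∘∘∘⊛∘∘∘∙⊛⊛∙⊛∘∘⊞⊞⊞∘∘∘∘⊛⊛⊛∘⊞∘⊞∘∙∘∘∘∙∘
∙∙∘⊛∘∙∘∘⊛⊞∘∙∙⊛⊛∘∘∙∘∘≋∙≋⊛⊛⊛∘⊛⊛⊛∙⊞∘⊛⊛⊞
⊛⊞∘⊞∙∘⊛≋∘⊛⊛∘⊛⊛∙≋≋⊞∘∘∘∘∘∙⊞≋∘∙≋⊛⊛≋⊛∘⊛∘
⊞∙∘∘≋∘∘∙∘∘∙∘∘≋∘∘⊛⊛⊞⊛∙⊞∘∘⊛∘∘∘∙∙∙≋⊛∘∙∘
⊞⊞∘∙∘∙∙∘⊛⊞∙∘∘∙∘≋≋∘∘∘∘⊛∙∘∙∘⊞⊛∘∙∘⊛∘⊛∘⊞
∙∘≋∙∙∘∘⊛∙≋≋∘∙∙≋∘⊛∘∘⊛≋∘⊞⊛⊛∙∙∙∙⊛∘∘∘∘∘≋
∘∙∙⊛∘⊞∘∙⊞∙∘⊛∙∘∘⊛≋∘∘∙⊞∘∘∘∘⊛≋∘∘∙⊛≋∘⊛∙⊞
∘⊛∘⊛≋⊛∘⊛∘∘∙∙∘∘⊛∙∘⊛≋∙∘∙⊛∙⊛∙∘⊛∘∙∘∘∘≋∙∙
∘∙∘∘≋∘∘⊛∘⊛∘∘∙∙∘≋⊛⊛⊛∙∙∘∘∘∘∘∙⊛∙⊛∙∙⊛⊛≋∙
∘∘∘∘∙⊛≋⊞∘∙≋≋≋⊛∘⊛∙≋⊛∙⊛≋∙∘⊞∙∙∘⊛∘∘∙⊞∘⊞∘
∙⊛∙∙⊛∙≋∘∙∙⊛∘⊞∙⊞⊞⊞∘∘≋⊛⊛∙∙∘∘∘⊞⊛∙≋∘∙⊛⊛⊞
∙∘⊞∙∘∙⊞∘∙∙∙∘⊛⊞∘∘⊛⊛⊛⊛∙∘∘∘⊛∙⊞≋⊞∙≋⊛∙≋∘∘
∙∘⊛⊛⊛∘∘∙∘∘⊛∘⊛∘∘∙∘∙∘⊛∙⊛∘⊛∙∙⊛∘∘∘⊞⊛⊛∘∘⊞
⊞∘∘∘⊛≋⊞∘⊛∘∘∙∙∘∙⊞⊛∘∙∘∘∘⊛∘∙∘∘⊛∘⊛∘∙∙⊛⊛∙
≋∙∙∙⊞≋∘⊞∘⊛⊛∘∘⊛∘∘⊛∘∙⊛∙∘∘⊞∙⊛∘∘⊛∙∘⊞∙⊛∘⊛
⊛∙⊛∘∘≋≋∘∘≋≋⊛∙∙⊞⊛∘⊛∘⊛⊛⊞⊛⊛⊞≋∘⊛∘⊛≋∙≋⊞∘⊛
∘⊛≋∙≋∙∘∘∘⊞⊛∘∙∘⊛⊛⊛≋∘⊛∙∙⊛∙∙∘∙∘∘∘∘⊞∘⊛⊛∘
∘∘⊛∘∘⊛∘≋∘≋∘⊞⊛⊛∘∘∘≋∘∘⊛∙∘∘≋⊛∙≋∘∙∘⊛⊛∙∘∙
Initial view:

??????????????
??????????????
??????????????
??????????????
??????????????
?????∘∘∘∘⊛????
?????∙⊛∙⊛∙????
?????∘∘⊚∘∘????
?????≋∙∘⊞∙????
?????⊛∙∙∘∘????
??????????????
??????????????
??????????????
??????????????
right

??????????????
??????????????
??????????????
??????????????
??????????????
????∘∘∘∘⊛≋????
????∙⊛∙⊛∙∘????
????∘∘∘⊚∘∙????
????≋∙∘⊞∙∙????
????⊛∙∙∘∘∘????
??????????????
??????????????
??????????????
??????????????

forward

??????????????
??????????????
??????????????
??????????????
??????????????
?????⊞⊛⊛∙∙????
????∘∘∘∘⊛≋????
????∙⊛∙⊚∙∘????
????∘∘∘∘∘∙????
????≋∙∘⊞∙∙????
????⊛∙∙∘∘∘????
??????????????
??????????????
??????????????

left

??????????????
??????????????
??????????????
??????????????
??????????????
?????∘⊞⊛⊛∙∙???
?????∘∘∘∘⊛≋???
?????∙⊛⊚⊛∙∘???
?????∘∘∘∘∘∙???
?????≋∙∘⊞∙∙???
?????⊛∙∙∘∘∘???
??????????????
??????????????
??????????????

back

??????????????
??????????????
??????????????
??????????????
?????∘⊞⊛⊛∙∙???
?????∘∘∘∘⊛≋???
?????∙⊛∙⊛∙∘???
?????∘∘⊚∘∘∙???
?????≋∙∘⊞∙∙???
?????⊛∙∙∘∘∘???
??????????????
??????????????
??????????????
??????????????

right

??????????????
??????????????
??????????????
??????????????
????∘⊞⊛⊛∙∙????
????∘∘∘∘⊛≋????
????∙⊛∙⊛∙∘????
????∘∘∘⊚∘∙????
????≋∙∘⊞∙∙????
????⊛∙∙∘∘∘????
??????????????
??????????????
??????????????
??????????????

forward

??????????????
??????????????
??????????????
??????????????
??????????????
????∘⊞⊛⊛∙∙????
????∘∘∘∘⊛≋????
????∙⊛∙⊚∙∘????
????∘∘∘∘∘∙????
????≋∙∘⊞∙∙????
????⊛∙∙∘∘∘????
??????????????
??????????????
??????????????

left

??????????????
??????????????
??????????????
??????????????
??????????????
?????∘⊞⊛⊛∙∙???
?????∘∘∘∘⊛≋???
?????∙⊛⊚⊛∙∘???
?????∘∘∘∘∘∙???
?????≋∙∘⊞∙∙???
?????⊛∙∙∘∘∘???
??????????????
??????????????
??????????????

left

??????????????
??????????????
??????????????
??????????????
??????????????
?????≋∘⊞⊛⊛∙∙??
?????⊞∘∘∘∘⊛≋??
?????∘∙⊚∙⊛∙∘??
?????∙∘∘∘∘∘∙??
?????⊛≋∙∘⊞∙∙??
??????⊛∙∙∘∘∘??
??????????????
??????????????
??????????????

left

??????????????
??????????????
??????????????
??????????????
??????????????
?????⊛≋∘⊞⊛⊛∙∙?
?????∙⊞∘∘∘∘⊛≋?
?????∙∘⊚⊛∙⊛∙∘?
?????∙∙∘∘∘∘∘∙?
?????∙⊛≋∙∘⊞∙∙?
???????⊛∙∙∘∘∘?
??????????????
??????????????
??????????????

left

??????????????
??????????????
??????????????
??????????????
??????????????
?????∘⊛≋∘⊞⊛⊛∙∙
?????∘∙⊞∘∘∘∘⊛≋
?????≋∙⊚∙⊛∙⊛∙∘
?????⊛∙∙∘∘∘∘∘∙
?????⊛∙⊛≋∙∘⊞∙∙
????????⊛∙∙∘∘∘
??????????????
??????????????
??????????????

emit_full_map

∘⊛≋∘⊞⊛⊛∙∙
∘∙⊞∘∘∘∘⊛≋
≋∙⊚∙⊛∙⊛∙∘
⊛∙∙∘∘∘∘∘∙
⊛∙⊛≋∙∘⊞∙∙
???⊛∙∙∘∘∘

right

??????????????
??????????????
??????????????
??????????????
??????????????
????∘⊛≋∘⊞⊛⊛∙∙?
????∘∙⊞∘∘∘∘⊛≋?
????≋∙∘⊚⊛∙⊛∙∘?
????⊛∙∙∘∘∘∘∘∙?
????⊛∙⊛≋∙∘⊞∙∙?
???????⊛∙∙∘∘∘?
??????????????
??????????????
??????????????

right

??????????????
??????????????
??????????????
??????????????
??????????????
???∘⊛≋∘⊞⊛⊛∙∙??
???∘∙⊞∘∘∘∘⊛≋??
???≋∙∘∙⊚∙⊛∙∘??
???⊛∙∙∘∘∘∘∘∙??
???⊛∙⊛≋∙∘⊞∙∙??
??????⊛∙∙∘∘∘??
??????????????
??????????????
??????????????

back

??????????????
??????????????
??????????????
??????????????
???∘⊛≋∘⊞⊛⊛∙∙??
???∘∙⊞∘∘∘∘⊛≋??
???≋∙∘∙⊛∙⊛∙∘??
???⊛∙∙∘⊚∘∘∘∙??
???⊛∙⊛≋∙∘⊞∙∙??
?????⊛⊛∙∙∘∘∘??
??????????????
??????????????
??????????????
??????????????

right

??????????????
??????????????
??????????????
??????????????
??∘⊛≋∘⊞⊛⊛∙∙???
??∘∙⊞∘∘∘∘⊛≋???
??≋∙∘∙⊛∙⊛∙∘???
??⊛∙∙∘∘⊚∘∘∙???
??⊛∙⊛≋∙∘⊞∙∙???
????⊛⊛∙∙∘∘∘???
??????????????
??????????????
??????????????
??????????????

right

??????????????
??????????????
??????????????
??????????????
?∘⊛≋∘⊞⊛⊛∙∙????
?∘∙⊞∘∘∘∘⊛≋????
?≋∙∘∙⊛∙⊛∙∘????
?⊛∙∙∘∘∘⊚∘∙????
?⊛∙⊛≋∙∘⊞∙∙????
???⊛⊛∙∙∘∘∘????
??????????????
??????????????
??????????????
??????????????

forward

??????????????
??????????????
??????????????
??????????????
??????????????
?∘⊛≋∘⊞⊛⊛∙∙????
?∘∙⊞∘∘∘∘⊛≋????
?≋∙∘∙⊛∙⊚∙∘????
?⊛∙∙∘∘∘∘∘∙????
?⊛∙⊛≋∙∘⊞∙∙????
???⊛⊛∙∙∘∘∘????
??????????????
??????????????
??????????????

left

??????????????
??????????????
??????????????
??????????????
??????????????
??∘⊛≋∘⊞⊛⊛∙∙???
??∘∙⊞∘∘∘∘⊛≋???
??≋∙∘∙⊛⊚⊛∙∘???
??⊛∙∙∘∘∘∘∘∙???
??⊛∙⊛≋∙∘⊞∙∙???
????⊛⊛∙∙∘∘∘???
??????????????
??????????????
??????????????

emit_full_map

∘⊛≋∘⊞⊛⊛∙∙
∘∙⊞∘∘∘∘⊛≋
≋∙∘∙⊛⊚⊛∙∘
⊛∙∙∘∘∘∘∘∙
⊛∙⊛≋∙∘⊞∙∙
??⊛⊛∙∙∘∘∘
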